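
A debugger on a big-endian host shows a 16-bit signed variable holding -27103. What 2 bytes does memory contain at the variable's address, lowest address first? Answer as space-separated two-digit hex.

Two's complement of -27103 in 16 bits: 27103 = 0x69DF; invert → 0x9620; add 1 → 0x9621.
Split into bytes (most-significant first): 96 21.
Big-endian: lowest address holds the most-significant byte.
So the memory order matches the most-significant-first order: 96 21.

96 21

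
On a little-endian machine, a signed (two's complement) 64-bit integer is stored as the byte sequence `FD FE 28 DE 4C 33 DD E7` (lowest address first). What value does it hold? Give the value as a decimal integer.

-1739177475857383683

Little-endian stores the least-significant byte at the lowest address.
Reassemble most-significant byte first: E7 DD 33 4C DE 28 FE FD → 0xE7DD334CDE28FEFD.
Top bit is set, so as a signed 64-bit value this is 0xE7DD334CDE28FEFD − 2^64 = -1739177475857383683.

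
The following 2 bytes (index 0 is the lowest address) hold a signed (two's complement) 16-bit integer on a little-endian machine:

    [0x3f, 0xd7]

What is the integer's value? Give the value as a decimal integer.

-10433

Little-endian: lowest address holds the least-significant byte.
Reassemble most-significant byte first: D7 3F → 0xD73F.
Top bit is set, so as a signed 16-bit value this is 0xD73F − 2^16 = -10433.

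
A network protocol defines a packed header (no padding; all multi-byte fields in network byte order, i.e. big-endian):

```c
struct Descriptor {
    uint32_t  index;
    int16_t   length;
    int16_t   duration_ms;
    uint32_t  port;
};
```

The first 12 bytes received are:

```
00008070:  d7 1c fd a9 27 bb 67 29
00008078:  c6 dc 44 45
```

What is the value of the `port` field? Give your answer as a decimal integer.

`port` follows `index` (4 B), `length` (2 B), `duration_ms` (2 B), so it starts at offset 4 + 2 + 2 = 8 and occupies 4 bytes.
Bytes at offsets 8..11: C6 DC 44 45.
Big-endian: lowest address holds the most-significant byte.
The bytes are already most-significant first: 0xC6DC4445.
0xC6DC4445 = 3336324165.

3336324165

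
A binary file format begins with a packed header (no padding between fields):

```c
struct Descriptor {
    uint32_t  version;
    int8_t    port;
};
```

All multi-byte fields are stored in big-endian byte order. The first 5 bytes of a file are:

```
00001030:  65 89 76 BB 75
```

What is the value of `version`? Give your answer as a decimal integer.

1703507643

`version` is the first field, at byte offset 0, occupying 4 bytes.
Bytes at offsets 0..3: 65 89 76 BB.
Big-endian: lowest address holds the most-significant byte.
The bytes are already most-significant first: 0x658976BB.
0x658976BB = 1703507643.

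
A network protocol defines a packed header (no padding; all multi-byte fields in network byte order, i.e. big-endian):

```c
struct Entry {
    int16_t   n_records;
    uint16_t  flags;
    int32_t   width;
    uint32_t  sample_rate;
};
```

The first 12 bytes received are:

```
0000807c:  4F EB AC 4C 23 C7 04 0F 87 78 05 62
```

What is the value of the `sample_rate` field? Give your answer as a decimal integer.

2272789858

`sample_rate` follows `n_records` (2 B), `flags` (2 B), `width` (4 B), so it starts at offset 2 + 2 + 4 = 8 and occupies 4 bytes.
Bytes at offsets 8..11: 87 78 05 62.
Big-endian stores the most-significant byte at the lowest address.
The bytes are already most-significant first: 0x87780562.
0x87780562 = 2272789858.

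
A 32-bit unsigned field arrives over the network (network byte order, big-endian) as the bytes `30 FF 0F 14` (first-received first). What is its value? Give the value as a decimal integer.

822021908

Big-endian stores the most-significant byte at the lowest address.
The bytes are already most-significant first: 0x30FF0F14.
0x30FF0F14 = 822021908.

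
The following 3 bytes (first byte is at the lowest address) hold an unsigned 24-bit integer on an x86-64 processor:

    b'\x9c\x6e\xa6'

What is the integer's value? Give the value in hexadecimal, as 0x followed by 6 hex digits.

Little-endian stores the least-significant byte at the lowest address.
Reassemble most-significant byte first: A6 6E 9C → 0xA66E9C.

0xA66E9C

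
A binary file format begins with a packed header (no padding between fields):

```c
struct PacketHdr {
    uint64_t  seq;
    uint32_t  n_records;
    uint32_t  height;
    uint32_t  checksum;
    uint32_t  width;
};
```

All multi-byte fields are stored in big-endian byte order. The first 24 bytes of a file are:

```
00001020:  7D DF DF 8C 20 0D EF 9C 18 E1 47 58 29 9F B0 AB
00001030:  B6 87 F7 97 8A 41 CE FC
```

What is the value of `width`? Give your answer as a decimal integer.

`width` follows `seq` (8 B), `n_records` (4 B), `height` (4 B), `checksum` (4 B), so it starts at offset 8 + 4 + 4 + 4 = 20 and occupies 4 bytes.
Bytes at offsets 20..23: 8A 41 CE FC.
Big-endian: lowest address holds the most-significant byte.
The bytes are already most-significant first: 0x8A41CEFC.
0x8A41CEFC = 2319568636.

2319568636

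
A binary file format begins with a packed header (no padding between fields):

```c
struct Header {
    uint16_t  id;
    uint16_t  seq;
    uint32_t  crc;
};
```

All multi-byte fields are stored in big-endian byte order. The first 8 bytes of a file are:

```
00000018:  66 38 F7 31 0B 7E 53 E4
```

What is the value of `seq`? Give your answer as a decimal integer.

`seq` follows `id` (2 bytes), so it starts at byte offset 2 and occupies 2 bytes.
Bytes at offsets 2..3: F7 31.
In big-endian order the high byte comes first in memory.
The bytes are already most-significant first: 0xF731.
0xF731 = 63281.

63281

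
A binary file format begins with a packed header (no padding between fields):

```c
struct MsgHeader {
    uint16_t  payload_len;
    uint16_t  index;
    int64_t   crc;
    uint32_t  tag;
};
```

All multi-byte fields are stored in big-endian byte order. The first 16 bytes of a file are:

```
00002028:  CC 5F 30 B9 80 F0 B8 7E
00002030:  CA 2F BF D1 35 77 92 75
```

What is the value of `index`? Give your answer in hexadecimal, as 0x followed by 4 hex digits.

`index` follows `payload_len` (2 bytes), so it starts at byte offset 2 and occupies 2 bytes.
Bytes at offsets 2..3: 30 B9.
In big-endian order the high byte comes first in memory.
The bytes are already most-significant first: 0x30B9.

0x30B9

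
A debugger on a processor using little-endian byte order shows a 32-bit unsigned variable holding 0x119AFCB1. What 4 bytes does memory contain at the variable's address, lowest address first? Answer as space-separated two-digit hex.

B1 FC 9A 11

Split into bytes (most-significant first): 11 9A FC B1.
In little-endian order the low byte comes first in memory.
So at ascending addresses the bytes are B1 FC 9A 11.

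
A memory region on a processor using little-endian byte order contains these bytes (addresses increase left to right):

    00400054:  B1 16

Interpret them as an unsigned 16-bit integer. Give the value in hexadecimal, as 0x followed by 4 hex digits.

Little-endian stores the least-significant byte at the lowest address.
Reassemble most-significant byte first: 16 B1 → 0x16B1.

0x16B1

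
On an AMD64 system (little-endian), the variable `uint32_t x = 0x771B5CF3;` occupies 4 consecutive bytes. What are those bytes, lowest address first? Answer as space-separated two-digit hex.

F3 5C 1B 77

Split into bytes (most-significant first): 77 1B 5C F3.
Little-endian stores the least-significant byte at the lowest address.
So at ascending addresses the bytes are F3 5C 1B 77.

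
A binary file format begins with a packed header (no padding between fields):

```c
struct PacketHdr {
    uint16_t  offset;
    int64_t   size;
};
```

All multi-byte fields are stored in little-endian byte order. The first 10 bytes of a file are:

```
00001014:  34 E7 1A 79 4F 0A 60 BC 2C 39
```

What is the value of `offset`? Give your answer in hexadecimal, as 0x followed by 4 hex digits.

`offset` is the first field, at byte offset 0, occupying 2 bytes.
Bytes at offsets 0..1: 34 E7.
Little-endian stores the least-significant byte at the lowest address.
Reassemble most-significant byte first: E7 34 → 0xE734.

0xE734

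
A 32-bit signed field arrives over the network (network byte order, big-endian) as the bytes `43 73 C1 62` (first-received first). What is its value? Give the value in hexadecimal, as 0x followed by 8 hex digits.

Big-endian stores the most-significant byte at the lowest address.
The bytes are already most-significant first: 0x4373C162.

0x4373C162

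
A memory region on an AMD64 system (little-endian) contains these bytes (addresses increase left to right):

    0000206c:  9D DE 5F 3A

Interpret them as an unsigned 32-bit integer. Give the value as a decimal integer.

979361437

Little-endian: lowest address holds the least-significant byte.
Reassemble most-significant byte first: 3A 5F DE 9D → 0x3A5FDE9D.
0x3A5FDE9D = 979361437.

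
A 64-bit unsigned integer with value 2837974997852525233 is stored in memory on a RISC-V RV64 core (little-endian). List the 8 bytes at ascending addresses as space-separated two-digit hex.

B1 92 70 6C 39 83 62 27

2837974997852525233 in hexadecimal, padded to 64 bits, is 0x276283396C7092B1.
Split into bytes (most-significant first): 27 62 83 39 6C 70 92 B1.
Little-endian stores the least-significant byte at the lowest address.
So at ascending addresses the bytes are B1 92 70 6C 39 83 62 27.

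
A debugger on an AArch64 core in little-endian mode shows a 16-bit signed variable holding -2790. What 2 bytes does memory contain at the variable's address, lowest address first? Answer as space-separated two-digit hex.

Two's complement of -2790 in 16 bits: 2790 = 0x0AE6; invert → 0xF519; add 1 → 0xF51A.
Split into bytes (most-significant first): F5 1A.
Little-endian stores the least-significant byte at the lowest address.
So at ascending addresses the bytes are 1A F5.

1A F5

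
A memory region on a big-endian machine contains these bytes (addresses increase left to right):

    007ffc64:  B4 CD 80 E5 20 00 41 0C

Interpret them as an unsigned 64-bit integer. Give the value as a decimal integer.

13028211018625466636

In big-endian order the high byte comes first in memory.
The bytes are already most-significant first: 0xB4CD80E52000410C.
0xB4CD80E52000410C = 13028211018625466636.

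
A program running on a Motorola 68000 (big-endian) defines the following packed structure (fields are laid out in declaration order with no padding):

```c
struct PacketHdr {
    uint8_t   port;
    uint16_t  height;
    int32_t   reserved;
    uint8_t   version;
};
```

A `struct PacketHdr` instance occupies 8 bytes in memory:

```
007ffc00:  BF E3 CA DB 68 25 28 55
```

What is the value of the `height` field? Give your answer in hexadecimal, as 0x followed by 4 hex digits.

0xE3CA

`height` follows `port` (1 byte), so it starts at byte offset 1 and occupies 2 bytes.
Bytes at offsets 1..2: E3 CA.
Big-endian stores the most-significant byte at the lowest address.
The bytes are already most-significant first: 0xE3CA.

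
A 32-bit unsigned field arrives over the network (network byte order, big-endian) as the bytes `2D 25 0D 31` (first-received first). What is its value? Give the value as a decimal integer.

Big-endian stores the most-significant byte at the lowest address.
The bytes are already most-significant first: 0x2D250D31.
0x2D250D31 = 757402929.

757402929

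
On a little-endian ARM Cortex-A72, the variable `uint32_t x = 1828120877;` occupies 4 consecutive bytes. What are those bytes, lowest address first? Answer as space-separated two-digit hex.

1828120877 in hexadecimal, padded to 32 bits, is 0x6CF6E92D.
Split into bytes (most-significant first): 6C F6 E9 2D.
In little-endian order the low byte comes first in memory.
So at ascending addresses the bytes are 2D E9 F6 6C.

2D E9 F6 6C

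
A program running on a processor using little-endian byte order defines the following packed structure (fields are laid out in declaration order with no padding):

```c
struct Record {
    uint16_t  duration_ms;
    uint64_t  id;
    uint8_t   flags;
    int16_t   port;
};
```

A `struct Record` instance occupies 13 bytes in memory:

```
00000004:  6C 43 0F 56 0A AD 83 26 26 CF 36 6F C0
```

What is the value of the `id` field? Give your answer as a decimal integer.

14926660361951794703

`id` follows `duration_ms` (2 bytes), so it starts at byte offset 2 and occupies 8 bytes.
Bytes at offsets 2..9: 0F 56 0A AD 83 26 26 CF.
In little-endian order the low byte comes first in memory.
Reassemble most-significant byte first: CF 26 26 83 AD 0A 56 0F → 0xCF262683AD0A560F.
0xCF262683AD0A560F = 14926660361951794703.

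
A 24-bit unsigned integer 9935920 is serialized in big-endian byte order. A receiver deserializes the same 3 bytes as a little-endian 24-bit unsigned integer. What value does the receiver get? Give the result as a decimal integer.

3185815

9935920 in 24-bit hexadecimal is 0x979C30.
Stored big-endian, the bytes at ascending addresses are 97 9C 30.
Read back as little-endian, the first byte is least significant, giving 0x309C97.
0x309C97 = 3185815.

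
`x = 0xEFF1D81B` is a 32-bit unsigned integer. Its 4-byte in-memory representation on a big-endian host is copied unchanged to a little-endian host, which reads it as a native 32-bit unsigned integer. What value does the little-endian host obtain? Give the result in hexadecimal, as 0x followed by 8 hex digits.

0x1BD8F1EF

Stored big-endian, the bytes at ascending addresses are EF F1 D8 1B.
Read back as little-endian, the first byte is least significant, giving 0x1BD8F1EF.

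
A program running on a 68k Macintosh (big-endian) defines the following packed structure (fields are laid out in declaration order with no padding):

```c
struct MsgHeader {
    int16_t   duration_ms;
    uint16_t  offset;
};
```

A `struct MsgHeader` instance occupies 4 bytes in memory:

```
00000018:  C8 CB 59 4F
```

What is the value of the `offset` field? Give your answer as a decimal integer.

22863

`offset` follows `duration_ms` (2 bytes), so it starts at byte offset 2 and occupies 2 bytes.
Bytes at offsets 2..3: 59 4F.
Big-endian stores the most-significant byte at the lowest address.
The bytes are already most-significant first: 0x594F.
0x594F = 22863.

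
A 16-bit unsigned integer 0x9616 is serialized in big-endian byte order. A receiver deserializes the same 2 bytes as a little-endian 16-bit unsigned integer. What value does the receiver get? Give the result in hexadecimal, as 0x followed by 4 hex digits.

0x1696

Stored big-endian, the bytes at ascending addresses are 96 16.
Read back as little-endian, the first byte is least significant, giving 0x1696.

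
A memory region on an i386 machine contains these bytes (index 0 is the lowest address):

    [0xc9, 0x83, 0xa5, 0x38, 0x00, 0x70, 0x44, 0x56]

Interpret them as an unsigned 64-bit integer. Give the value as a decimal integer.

In little-endian order the low byte comes first in memory.
Reassemble most-significant byte first: 56 44 70 00 38 A5 83 C9 → 0x5644700038A583C9.
0x5644700038A583C9 = 6216216531930809289.

6216216531930809289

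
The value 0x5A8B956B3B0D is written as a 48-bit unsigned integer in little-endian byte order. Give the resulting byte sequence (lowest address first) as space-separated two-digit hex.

0D 3B 6B 95 8B 5A

Split into bytes (most-significant first): 5A 8B 95 6B 3B 0D.
In little-endian order the low byte comes first in memory.
So at ascending addresses the bytes are 0D 3B 6B 95 8B 5A.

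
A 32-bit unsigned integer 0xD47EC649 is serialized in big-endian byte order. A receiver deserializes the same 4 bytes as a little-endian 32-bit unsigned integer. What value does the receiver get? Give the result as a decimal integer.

Stored big-endian, the bytes at ascending addresses are D4 7E C6 49.
Read back as little-endian, the first byte is least significant, giving 0x49C67ED4.
0x49C67ED4 = 1237745364.

1237745364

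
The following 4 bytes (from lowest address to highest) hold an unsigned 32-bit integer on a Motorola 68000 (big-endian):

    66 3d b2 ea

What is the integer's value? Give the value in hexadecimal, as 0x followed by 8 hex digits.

0x663DB2EA

Big-endian stores the most-significant byte at the lowest address.
The bytes are already most-significant first: 0x663DB2EA.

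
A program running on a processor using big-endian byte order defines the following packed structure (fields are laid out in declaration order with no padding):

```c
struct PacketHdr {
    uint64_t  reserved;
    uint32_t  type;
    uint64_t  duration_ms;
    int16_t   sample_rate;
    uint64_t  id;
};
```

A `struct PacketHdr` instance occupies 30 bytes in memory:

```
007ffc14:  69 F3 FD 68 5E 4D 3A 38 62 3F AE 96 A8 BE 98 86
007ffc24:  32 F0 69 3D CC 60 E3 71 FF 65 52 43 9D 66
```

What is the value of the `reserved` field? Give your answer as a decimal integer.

7634724418023668280

`reserved` is the first field, at byte offset 0, occupying 8 bytes.
Bytes at offsets 0..7: 69 F3 FD 68 5E 4D 3A 38.
Big-endian: lowest address holds the most-significant byte.
The bytes are already most-significant first: 0x69F3FD685E4D3A38.
0x69F3FD685E4D3A38 = 7634724418023668280.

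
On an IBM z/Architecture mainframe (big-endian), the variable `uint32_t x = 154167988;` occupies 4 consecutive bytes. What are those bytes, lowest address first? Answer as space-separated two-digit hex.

154167988 in hexadecimal, padded to 32 bits, is 0x09306AB4.
Split into bytes (most-significant first): 09 30 6A B4.
Big-endian: lowest address holds the most-significant byte.
So the memory order matches the most-significant-first order: 09 30 6A B4.

09 30 6A B4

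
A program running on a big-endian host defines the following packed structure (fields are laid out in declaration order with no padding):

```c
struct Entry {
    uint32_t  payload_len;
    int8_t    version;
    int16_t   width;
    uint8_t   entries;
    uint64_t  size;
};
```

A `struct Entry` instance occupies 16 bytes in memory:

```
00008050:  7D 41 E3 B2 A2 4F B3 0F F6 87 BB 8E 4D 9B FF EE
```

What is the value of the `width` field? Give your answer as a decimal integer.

20403

`width` follows `payload_len` (4 B), `version` (1 B), so it starts at offset 4 + 1 = 5 and occupies 2 bytes.
Bytes at offsets 5..6: 4F B3.
Big-endian: lowest address holds the most-significant byte.
The bytes are already most-significant first: 0x4FB3.
0x4FB3 = 20403.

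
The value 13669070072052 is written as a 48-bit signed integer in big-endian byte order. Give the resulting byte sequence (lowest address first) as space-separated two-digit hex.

13669070072052 in hexadecimal, padded to 48 bits, is 0x0C6E9410E8F4.
Split into bytes (most-significant first): 0C 6E 94 10 E8 F4.
Big-endian: lowest address holds the most-significant byte.
So the memory order matches the most-significant-first order: 0C 6E 94 10 E8 F4.

0C 6E 94 10 E8 F4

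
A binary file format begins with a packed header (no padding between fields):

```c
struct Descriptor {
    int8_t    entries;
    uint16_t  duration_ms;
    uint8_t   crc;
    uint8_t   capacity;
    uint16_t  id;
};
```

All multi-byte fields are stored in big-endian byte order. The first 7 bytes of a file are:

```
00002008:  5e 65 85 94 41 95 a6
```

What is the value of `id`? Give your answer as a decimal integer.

`id` follows `entries` (1 B), `duration_ms` (2 B), `crc` (1 B), `capacity` (1 B), so it starts at offset 1 + 2 + 1 + 1 = 5 and occupies 2 bytes.
Bytes at offsets 5..6: 95 A6.
Big-endian: lowest address holds the most-significant byte.
The bytes are already most-significant first: 0x95A6.
0x95A6 = 38310.

38310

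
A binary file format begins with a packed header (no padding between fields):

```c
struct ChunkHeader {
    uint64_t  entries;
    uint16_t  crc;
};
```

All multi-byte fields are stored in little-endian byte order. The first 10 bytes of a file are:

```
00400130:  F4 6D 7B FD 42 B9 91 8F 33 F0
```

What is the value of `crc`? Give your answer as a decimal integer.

61491

`crc` follows `entries` (8 bytes), so it starts at byte offset 8 and occupies 2 bytes.
Bytes at offsets 8..9: 33 F0.
Little-endian stores the least-significant byte at the lowest address.
Reassemble most-significant byte first: F0 33 → 0xF033.
0xF033 = 61491.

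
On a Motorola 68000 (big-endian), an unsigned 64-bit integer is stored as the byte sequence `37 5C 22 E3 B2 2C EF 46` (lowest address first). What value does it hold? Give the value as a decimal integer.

Big-endian: lowest address holds the most-significant byte.
The bytes are already most-significant first: 0x375C22E3B22CEF46.
0x375C22E3B22CEF46 = 3989101731285626694.

3989101731285626694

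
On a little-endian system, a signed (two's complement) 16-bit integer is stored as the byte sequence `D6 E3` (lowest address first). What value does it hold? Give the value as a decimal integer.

-7210

Little-endian: lowest address holds the least-significant byte.
Reassemble most-significant byte first: E3 D6 → 0xE3D6.
Top bit is set, so as a signed 16-bit value this is 0xE3D6 − 2^16 = -7210.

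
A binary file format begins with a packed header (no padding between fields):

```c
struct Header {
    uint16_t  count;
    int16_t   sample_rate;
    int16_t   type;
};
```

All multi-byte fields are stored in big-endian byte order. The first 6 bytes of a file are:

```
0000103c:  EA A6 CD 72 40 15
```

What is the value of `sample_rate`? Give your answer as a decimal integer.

`sample_rate` follows `count` (2 bytes), so it starts at byte offset 2 and occupies 2 bytes.
Bytes at offsets 2..3: CD 72.
Big-endian: lowest address holds the most-significant byte.
The bytes are already most-significant first: 0xCD72.
Top bit is set, so as a signed 16-bit value this is 0xCD72 − 2^16 = -12942.

-12942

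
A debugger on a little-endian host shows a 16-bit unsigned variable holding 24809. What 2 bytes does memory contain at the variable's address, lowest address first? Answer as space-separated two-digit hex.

24809 in hexadecimal, padded to 16 bits, is 0x60E9.
Split into bytes (most-significant first): 60 E9.
In little-endian order the low byte comes first in memory.
So at ascending addresses the bytes are E9 60.

E9 60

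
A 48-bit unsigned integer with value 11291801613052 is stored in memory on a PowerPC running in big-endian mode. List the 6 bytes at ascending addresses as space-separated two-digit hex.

0A 45 13 D2 F2 FC

11291801613052 in hexadecimal, padded to 48 bits, is 0x0A4513D2F2FC.
Split into bytes (most-significant first): 0A 45 13 D2 F2 FC.
Big-endian stores the most-significant byte at the lowest address.
So the memory order matches the most-significant-first order: 0A 45 13 D2 F2 FC.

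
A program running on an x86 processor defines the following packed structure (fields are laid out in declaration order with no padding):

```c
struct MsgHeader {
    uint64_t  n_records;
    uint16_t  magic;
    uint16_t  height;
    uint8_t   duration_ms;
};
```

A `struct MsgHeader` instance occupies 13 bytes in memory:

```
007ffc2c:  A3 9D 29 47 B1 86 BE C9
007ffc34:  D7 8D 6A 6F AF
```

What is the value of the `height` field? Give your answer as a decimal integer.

28522

`height` follows `n_records` (8 B), `magic` (2 B), so it starts at offset 8 + 2 = 10 and occupies 2 bytes.
Bytes at offsets 10..11: 6A 6F.
In little-endian order the low byte comes first in memory.
Reassemble most-significant byte first: 6F 6A → 0x6F6A.
0x6F6A = 28522.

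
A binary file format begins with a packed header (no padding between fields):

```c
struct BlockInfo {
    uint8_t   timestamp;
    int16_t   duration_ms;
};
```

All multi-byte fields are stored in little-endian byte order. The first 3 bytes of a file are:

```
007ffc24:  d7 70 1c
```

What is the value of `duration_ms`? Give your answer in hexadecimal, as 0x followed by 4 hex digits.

`duration_ms` follows `timestamp` (1 byte), so it starts at byte offset 1 and occupies 2 bytes.
Bytes at offsets 1..2: 70 1C.
Little-endian stores the least-significant byte at the lowest address.
Reassemble most-significant byte first: 1C 70 → 0x1C70.

0x1C70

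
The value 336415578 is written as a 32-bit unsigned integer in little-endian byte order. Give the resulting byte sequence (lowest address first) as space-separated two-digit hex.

336415578 in hexadecimal, padded to 32 bits, is 0x140D4B5A.
Split into bytes (most-significant first): 14 0D 4B 5A.
Little-endian: lowest address holds the least-significant byte.
So at ascending addresses the bytes are 5A 4B 0D 14.

5A 4B 0D 14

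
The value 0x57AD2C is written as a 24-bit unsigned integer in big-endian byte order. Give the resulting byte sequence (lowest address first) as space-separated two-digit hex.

57 AD 2C

Split into bytes (most-significant first): 57 AD 2C.
Big-endian stores the most-significant byte at the lowest address.
So the memory order matches the most-significant-first order: 57 AD 2C.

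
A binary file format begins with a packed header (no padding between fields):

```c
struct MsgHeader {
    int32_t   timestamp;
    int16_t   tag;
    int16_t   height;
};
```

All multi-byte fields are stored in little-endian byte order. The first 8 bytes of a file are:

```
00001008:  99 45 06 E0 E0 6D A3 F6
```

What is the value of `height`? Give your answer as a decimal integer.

`height` follows `timestamp` (4 B), `tag` (2 B), so it starts at offset 4 + 2 = 6 and occupies 2 bytes.
Bytes at offsets 6..7: A3 F6.
Little-endian stores the least-significant byte at the lowest address.
Reassemble most-significant byte first: F6 A3 → 0xF6A3.
Top bit is set, so as a signed 16-bit value this is 0xF6A3 − 2^16 = -2397.

-2397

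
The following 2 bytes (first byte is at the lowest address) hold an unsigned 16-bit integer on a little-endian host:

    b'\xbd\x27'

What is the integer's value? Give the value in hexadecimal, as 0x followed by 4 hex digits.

0x27BD

Little-endian: lowest address holds the least-significant byte.
Reassemble most-significant byte first: 27 BD → 0x27BD.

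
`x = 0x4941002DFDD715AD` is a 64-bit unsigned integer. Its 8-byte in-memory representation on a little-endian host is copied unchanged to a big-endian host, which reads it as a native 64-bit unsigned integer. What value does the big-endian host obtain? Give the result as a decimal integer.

Stored little-endian, the bytes at ascending addresses are AD 15 D7 FD 2D 00 41 49.
Read back as big-endian, the last byte is least significant, giving 0xAD15D7FD2D004149.
0xAD15D7FD2D004149 = 12472112225454145865.

12472112225454145865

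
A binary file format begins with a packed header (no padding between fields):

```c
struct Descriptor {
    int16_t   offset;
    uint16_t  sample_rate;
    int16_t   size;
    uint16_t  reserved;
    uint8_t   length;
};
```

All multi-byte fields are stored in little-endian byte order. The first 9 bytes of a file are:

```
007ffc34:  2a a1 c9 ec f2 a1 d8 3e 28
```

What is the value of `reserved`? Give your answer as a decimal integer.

`reserved` follows `offset` (2 B), `sample_rate` (2 B), `size` (2 B), so it starts at offset 2 + 2 + 2 = 6 and occupies 2 bytes.
Bytes at offsets 6..7: D8 3E.
Little-endian stores the least-significant byte at the lowest address.
Reassemble most-significant byte first: 3E D8 → 0x3ED8.
0x3ED8 = 16088.

16088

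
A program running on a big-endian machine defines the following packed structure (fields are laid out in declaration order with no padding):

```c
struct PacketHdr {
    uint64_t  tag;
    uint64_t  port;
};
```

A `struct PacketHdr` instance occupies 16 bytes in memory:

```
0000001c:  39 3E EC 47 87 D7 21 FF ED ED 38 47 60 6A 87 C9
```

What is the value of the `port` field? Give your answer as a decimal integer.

17144421235680774089

`port` follows `tag` (8 bytes), so it starts at byte offset 8 and occupies 8 bytes.
Bytes at offsets 8..15: ED ED 38 47 60 6A 87 C9.
Big-endian stores the most-significant byte at the lowest address.
The bytes are already most-significant first: 0xEDED3847606A87C9.
0xEDED3847606A87C9 = 17144421235680774089.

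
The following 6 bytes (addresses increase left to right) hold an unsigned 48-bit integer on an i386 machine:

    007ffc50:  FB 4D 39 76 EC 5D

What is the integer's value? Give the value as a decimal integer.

In little-endian order the low byte comes first in memory.
Reassemble most-significant byte first: 5D EC 76 39 4D FB → 0x5DEC76394DFB.
0x5DEC76394DFB = 103270177132027.

103270177132027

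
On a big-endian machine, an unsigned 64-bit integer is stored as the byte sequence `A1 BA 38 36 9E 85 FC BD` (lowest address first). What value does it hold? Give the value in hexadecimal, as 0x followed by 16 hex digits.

Big-endian: lowest address holds the most-significant byte.
The bytes are already most-significant first: 0xA1BA38369E85FCBD.

0xA1BA38369E85FCBD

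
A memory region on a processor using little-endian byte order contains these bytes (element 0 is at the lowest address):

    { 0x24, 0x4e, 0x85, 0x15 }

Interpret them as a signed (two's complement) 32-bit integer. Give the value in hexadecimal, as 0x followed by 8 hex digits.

0x15854E24

In little-endian order the low byte comes first in memory.
Reassemble most-significant byte first: 15 85 4E 24 → 0x15854E24.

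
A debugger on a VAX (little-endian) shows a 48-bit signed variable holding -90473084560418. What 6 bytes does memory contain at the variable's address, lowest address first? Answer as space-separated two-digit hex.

Two's complement of -90473084560418 in 48 bits: 90473084560418 = 0x5248E8112422; invert → 0xADB717EEDBDD; add 1 → 0xADB717EEDBDE.
Split into bytes (most-significant first): AD B7 17 EE DB DE.
In little-endian order the low byte comes first in memory.
So at ascending addresses the bytes are DE DB EE 17 B7 AD.

DE DB EE 17 B7 AD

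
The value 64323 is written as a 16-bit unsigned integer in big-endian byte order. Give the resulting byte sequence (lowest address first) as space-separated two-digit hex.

FB 43

64323 in hexadecimal, padded to 16 bits, is 0xFB43.
Split into bytes (most-significant first): FB 43.
Big-endian: lowest address holds the most-significant byte.
So the memory order matches the most-significant-first order: FB 43.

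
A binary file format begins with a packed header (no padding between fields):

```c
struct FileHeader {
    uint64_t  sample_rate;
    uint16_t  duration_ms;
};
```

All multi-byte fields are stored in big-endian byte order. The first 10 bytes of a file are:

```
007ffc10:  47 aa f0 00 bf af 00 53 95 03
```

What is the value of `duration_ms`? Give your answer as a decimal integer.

`duration_ms` follows `sample_rate` (8 bytes), so it starts at byte offset 8 and occupies 2 bytes.
Bytes at offsets 8..9: 95 03.
Big-endian stores the most-significant byte at the lowest address.
The bytes are already most-significant first: 0x9503.
0x9503 = 38147.

38147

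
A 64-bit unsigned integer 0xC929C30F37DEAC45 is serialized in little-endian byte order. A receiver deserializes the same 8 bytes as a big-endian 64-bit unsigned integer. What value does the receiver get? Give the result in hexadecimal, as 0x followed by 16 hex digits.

0x45ACDE370FC329C9

Stored little-endian, the bytes at ascending addresses are 45 AC DE 37 0F C3 29 C9.
Read back as big-endian, the last byte is least significant, giving 0x45ACDE370FC329C9.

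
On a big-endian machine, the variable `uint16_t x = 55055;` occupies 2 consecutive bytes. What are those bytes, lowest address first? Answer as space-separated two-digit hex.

D7 0F

55055 in hexadecimal, padded to 16 bits, is 0xD70F.
Split into bytes (most-significant first): D7 0F.
Big-endian stores the most-significant byte at the lowest address.
So the memory order matches the most-significant-first order: D7 0F.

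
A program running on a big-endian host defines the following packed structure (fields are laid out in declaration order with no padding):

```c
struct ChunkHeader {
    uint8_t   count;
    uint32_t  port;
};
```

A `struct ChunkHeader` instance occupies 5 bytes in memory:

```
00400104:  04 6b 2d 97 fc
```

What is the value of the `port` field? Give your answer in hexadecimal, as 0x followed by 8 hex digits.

`port` follows `count` (1 byte), so it starts at byte offset 1 and occupies 4 bytes.
Bytes at offsets 1..4: 6B 2D 97 FC.
Big-endian: lowest address holds the most-significant byte.
The bytes are already most-significant first: 0x6B2D97FC.

0x6B2D97FC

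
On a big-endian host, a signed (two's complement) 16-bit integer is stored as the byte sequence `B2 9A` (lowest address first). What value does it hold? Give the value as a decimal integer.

-19814

Big-endian: lowest address holds the most-significant byte.
The bytes are already most-significant first: 0xB29A.
Top bit is set, so as a signed 16-bit value this is 0xB29A − 2^16 = -19814.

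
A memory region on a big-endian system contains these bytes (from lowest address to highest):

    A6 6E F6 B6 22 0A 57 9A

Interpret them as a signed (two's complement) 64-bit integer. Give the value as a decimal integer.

-6453949953859758182

In big-endian order the high byte comes first in memory.
The bytes are already most-significant first: 0xA66EF6B6220A579A.
Top bit is set, so as a signed 64-bit value this is 0xA66EF6B6220A579A − 2^64 = -6453949953859758182.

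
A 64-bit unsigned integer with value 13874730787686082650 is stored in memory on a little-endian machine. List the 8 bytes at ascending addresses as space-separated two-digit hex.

5A 68 34 D2 23 F2 8C C0

13874730787686082650 in hexadecimal, padded to 64 bits, is 0xC08CF223D234685A.
Split into bytes (most-significant first): C0 8C F2 23 D2 34 68 5A.
Little-endian: lowest address holds the least-significant byte.
So at ascending addresses the bytes are 5A 68 34 D2 23 F2 8C C0.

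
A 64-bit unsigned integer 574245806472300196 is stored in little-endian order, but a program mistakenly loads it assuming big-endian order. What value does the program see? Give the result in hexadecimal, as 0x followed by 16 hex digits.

574245806472300196 in 64-bit hexadecimal is 0x07F82184BC8A06A4.
Stored little-endian, the bytes at ascending addresses are A4 06 8A BC 84 21 F8 07.
Read back as big-endian, the last byte is least significant, giving 0xA4068ABC8421F807.

0xA4068ABC8421F807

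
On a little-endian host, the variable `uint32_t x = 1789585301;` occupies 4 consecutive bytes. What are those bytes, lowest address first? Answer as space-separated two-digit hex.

1789585301 in hexadecimal, padded to 32 bits, is 0x6AAAE795.
Split into bytes (most-significant first): 6A AA E7 95.
Little-endian stores the least-significant byte at the lowest address.
So at ascending addresses the bytes are 95 E7 AA 6A.

95 E7 AA 6A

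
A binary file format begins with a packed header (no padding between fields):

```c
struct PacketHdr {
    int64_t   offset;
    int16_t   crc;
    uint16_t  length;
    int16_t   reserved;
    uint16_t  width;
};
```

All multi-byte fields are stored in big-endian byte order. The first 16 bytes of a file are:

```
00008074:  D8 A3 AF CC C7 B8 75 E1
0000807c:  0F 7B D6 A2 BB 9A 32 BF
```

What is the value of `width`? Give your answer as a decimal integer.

`width` follows `offset` (8 B), `crc` (2 B), `length` (2 B), `reserved` (2 B), so it starts at offset 8 + 2 + 2 + 2 = 14 and occupies 2 bytes.
Bytes at offsets 14..15: 32 BF.
Big-endian: lowest address holds the most-significant byte.
The bytes are already most-significant first: 0x32BF.
0x32BF = 12991.

12991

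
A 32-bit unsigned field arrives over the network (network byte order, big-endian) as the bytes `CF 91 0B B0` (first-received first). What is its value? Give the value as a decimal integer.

In big-endian order the high byte comes first in memory.
The bytes are already most-significant first: 0xCF910BB0.
0xCF910BB0 = 3482389424.

3482389424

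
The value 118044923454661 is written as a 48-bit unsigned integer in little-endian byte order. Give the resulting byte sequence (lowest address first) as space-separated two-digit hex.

118044923454661 in hexadecimal, padded to 48 bits, is 0x6B5C79BAE4C5.
Split into bytes (most-significant first): 6B 5C 79 BA E4 C5.
Little-endian: lowest address holds the least-significant byte.
So at ascending addresses the bytes are C5 E4 BA 79 5C 6B.

C5 E4 BA 79 5C 6B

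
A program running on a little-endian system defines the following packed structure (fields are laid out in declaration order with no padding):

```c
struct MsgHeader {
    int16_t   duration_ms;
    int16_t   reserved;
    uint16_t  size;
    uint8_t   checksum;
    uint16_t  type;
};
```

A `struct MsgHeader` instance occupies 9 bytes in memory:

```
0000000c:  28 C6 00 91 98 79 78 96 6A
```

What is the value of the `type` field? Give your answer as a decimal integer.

27286

`type` follows `duration_ms` (2 B), `reserved` (2 B), `size` (2 B), `checksum` (1 B), so it starts at offset 2 + 2 + 2 + 1 = 7 and occupies 2 bytes.
Bytes at offsets 7..8: 96 6A.
In little-endian order the low byte comes first in memory.
Reassemble most-significant byte first: 6A 96 → 0x6A96.
0x6A96 = 27286.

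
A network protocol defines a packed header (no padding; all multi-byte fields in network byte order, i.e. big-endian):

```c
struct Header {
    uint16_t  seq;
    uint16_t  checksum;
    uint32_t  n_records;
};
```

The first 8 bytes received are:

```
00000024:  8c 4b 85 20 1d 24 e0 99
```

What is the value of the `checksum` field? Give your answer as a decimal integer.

34080

`checksum` follows `seq` (2 bytes), so it starts at byte offset 2 and occupies 2 bytes.
Bytes at offsets 2..3: 85 20.
Big-endian: lowest address holds the most-significant byte.
The bytes are already most-significant first: 0x8520.
0x8520 = 34080.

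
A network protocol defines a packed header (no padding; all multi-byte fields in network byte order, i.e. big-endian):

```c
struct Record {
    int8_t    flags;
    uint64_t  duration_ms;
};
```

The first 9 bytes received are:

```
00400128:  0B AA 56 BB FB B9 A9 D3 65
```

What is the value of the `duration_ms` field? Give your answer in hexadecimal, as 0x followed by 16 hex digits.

0xAA56BBFBB9A9D365

`duration_ms` follows `flags` (1 byte), so it starts at byte offset 1 and occupies 8 bytes.
Bytes at offsets 1..8: AA 56 BB FB B9 A9 D3 65.
In big-endian order the high byte comes first in memory.
The bytes are already most-significant first: 0xAA56BBFBB9A9D365.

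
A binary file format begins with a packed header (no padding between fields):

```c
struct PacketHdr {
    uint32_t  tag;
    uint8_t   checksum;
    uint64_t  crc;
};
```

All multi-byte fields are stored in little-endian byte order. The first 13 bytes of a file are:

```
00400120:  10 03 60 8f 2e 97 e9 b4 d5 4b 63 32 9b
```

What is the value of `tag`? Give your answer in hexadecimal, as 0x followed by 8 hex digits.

`tag` is the first field, at byte offset 0, occupying 4 bytes.
Bytes at offsets 0..3: 10 03 60 8F.
Little-endian stores the least-significant byte at the lowest address.
Reassemble most-significant byte first: 8F 60 03 10 → 0x8F600310.

0x8F600310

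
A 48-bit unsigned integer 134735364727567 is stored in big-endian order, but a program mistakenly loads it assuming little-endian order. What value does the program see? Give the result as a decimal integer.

134735364727567 in 48-bit hexadecimal is 0x7A8A858DA30F.
Stored big-endian, the bytes at ascending addresses are 7A 8A 85 8D A3 0F.
Read back as little-endian, the first byte is least significant, giving 0x0FA38D858A7A.
0x0FA38D858A7A = 17195128425082.

17195128425082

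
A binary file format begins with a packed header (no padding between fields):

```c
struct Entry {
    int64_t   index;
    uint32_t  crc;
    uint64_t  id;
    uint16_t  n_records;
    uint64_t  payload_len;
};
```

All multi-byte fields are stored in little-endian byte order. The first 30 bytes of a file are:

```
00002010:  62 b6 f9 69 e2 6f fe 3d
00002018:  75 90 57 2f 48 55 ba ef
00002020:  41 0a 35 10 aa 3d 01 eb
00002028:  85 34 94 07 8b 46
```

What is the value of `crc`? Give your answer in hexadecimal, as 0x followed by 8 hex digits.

`crc` follows `index` (8 bytes), so it starts at byte offset 8 and occupies 4 bytes.
Bytes at offsets 8..11: 75 90 57 2F.
In little-endian order the low byte comes first in memory.
Reassemble most-significant byte first: 2F 57 90 75 → 0x2F579075.

0x2F579075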